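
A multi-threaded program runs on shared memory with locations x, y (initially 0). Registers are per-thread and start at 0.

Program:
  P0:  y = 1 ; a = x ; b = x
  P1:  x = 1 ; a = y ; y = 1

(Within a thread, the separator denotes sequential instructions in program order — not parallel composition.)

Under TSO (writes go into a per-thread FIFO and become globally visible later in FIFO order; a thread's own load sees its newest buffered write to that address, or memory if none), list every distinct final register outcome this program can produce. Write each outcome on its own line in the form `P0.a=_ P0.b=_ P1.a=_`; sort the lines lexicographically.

outcome vector order: (P0.a,P0.b,P1.a)
|TSO outcomes| = 6

P0.a=0 P0.b=0 P1.a=0
P0.a=0 P0.b=0 P1.a=1
P0.a=0 P0.b=1 P1.a=0
P0.a=0 P0.b=1 P1.a=1
P0.a=1 P0.b=1 P1.a=0
P0.a=1 P0.b=1 P1.a=1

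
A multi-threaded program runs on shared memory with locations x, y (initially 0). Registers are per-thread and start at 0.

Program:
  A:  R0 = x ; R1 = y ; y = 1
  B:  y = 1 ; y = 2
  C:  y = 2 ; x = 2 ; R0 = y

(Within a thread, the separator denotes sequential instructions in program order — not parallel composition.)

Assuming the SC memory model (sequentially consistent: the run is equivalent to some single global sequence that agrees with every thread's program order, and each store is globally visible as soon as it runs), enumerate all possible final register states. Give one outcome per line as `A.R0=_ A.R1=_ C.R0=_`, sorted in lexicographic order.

A.R0=0 A.R1=0 C.R0=1
A.R0=0 A.R1=0 C.R0=2
A.R0=0 A.R1=1 C.R0=1
A.R0=0 A.R1=1 C.R0=2
A.R0=0 A.R1=2 C.R0=1
A.R0=0 A.R1=2 C.R0=2
A.R0=2 A.R1=1 C.R0=1
A.R0=2 A.R1=1 C.R0=2
A.R0=2 A.R1=2 C.R0=1
A.R0=2 A.R1=2 C.R0=2

outcome vector order: (A.R0,A.R1,C.R0)
|SC outcomes| = 10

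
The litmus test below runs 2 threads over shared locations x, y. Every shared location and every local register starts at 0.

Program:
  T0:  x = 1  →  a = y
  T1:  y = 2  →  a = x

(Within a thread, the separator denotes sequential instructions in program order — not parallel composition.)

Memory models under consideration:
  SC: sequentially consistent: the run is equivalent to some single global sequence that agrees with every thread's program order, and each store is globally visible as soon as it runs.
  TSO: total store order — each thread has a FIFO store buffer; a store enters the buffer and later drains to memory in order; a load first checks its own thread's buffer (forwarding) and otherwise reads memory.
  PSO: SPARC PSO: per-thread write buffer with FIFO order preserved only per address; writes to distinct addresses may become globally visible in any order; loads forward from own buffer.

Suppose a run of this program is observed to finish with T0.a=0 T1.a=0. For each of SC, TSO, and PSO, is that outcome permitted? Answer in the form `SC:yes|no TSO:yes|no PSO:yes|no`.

outcome vector order: (T0.a,T1.a)
[SC] allowed = {(0,1) (2,0) (2,1)}
[TSO] allowed = {(0,0) (0,1) (2,0) (2,1)}
[PSO] allowed = {(0,0) (0,1) (2,0) (2,1)}
target (0,0) ∈ {TSO,PSO}

SC:no TSO:yes PSO:yes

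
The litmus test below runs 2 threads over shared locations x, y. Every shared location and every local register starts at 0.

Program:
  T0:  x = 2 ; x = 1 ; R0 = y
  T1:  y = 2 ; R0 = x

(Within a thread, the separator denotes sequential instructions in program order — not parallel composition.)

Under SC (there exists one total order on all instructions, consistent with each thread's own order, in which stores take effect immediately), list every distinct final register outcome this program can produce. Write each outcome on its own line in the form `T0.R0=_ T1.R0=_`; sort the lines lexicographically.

outcome vector order: (T0.R0,T1.R0)
|SC outcomes| = 4

T0.R0=0 T1.R0=1
T0.R0=2 T1.R0=0
T0.R0=2 T1.R0=1
T0.R0=2 T1.R0=2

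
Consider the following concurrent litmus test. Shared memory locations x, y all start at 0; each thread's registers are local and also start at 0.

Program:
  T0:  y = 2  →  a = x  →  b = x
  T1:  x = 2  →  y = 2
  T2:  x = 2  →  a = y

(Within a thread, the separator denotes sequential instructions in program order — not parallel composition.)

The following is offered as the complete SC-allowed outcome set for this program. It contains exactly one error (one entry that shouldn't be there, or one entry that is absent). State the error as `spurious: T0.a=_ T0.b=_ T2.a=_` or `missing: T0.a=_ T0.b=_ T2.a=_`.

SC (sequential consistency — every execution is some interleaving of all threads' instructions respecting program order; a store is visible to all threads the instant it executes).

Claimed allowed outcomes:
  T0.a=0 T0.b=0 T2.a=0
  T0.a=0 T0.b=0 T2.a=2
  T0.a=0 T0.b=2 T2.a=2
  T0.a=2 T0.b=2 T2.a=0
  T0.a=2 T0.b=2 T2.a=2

outcome vector order: (T0.a,T0.b,T2.a)
SC (4): 002 022 220 222
claimed∖SC = {000}

spurious: T0.a=0 T0.b=0 T2.a=0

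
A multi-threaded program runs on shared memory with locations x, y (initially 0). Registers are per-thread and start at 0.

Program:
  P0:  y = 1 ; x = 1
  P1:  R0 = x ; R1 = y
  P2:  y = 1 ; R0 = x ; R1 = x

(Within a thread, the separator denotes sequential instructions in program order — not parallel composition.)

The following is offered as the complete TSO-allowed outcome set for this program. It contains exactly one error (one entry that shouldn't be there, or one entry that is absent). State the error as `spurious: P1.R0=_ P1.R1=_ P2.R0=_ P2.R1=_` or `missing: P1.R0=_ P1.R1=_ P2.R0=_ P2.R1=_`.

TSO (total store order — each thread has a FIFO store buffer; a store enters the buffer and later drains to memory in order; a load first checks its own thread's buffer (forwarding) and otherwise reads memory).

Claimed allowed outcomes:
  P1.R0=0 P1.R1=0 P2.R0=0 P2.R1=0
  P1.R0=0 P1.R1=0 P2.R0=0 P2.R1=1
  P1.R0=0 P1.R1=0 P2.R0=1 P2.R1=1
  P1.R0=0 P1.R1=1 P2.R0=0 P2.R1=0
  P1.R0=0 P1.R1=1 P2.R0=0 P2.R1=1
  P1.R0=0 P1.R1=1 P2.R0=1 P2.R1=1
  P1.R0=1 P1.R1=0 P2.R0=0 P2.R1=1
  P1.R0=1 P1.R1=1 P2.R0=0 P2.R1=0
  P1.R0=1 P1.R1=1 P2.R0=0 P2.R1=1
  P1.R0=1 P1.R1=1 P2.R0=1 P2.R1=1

outcome vector order: (P1.R0,P1.R1,P2.R0,P2.R1)
under TSO → (0,0,0,0) (0,0,0,1) (0,0,1,1) (0,1,0,0) (0,1,0,1) (0,1,1,1) (1,1,0,0) (1,1,0,1) (1,1,1,1)
claimed∖TSO = {(1,0,0,1)}

spurious: P1.R0=1 P1.R1=0 P2.R0=0 P2.R1=1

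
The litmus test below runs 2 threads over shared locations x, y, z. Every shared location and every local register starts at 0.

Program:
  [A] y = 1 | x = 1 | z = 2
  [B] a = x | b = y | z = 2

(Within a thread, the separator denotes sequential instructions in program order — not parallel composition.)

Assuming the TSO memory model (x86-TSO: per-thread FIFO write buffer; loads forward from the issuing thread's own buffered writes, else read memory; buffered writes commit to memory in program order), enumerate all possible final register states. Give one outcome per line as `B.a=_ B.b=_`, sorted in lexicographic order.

outcome vector order: (B.a,B.b)
|TSO outcomes| = 3

B.a=0 B.b=0
B.a=0 B.b=1
B.a=1 B.b=1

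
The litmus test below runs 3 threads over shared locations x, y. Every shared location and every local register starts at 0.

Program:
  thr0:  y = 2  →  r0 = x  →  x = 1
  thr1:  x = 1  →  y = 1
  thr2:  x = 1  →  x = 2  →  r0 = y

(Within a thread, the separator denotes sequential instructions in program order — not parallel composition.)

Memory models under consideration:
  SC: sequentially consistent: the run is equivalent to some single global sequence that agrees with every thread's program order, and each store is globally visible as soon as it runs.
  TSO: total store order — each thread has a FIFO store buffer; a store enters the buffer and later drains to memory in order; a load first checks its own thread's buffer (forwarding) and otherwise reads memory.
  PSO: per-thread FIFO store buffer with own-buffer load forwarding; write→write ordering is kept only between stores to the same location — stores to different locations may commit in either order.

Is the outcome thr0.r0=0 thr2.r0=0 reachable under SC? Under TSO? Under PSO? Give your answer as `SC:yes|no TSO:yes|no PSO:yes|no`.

outcome vector order: (thr0.r0,thr2.r0)
[SC] allowed = {<0 1> <0 2> <1 0> <1 1> <1 2> <2 0> <2 1> <2 2>}
[TSO] allowed = {<0 0> <0 1> <0 2> <1 0> <1 1> <1 2> <2 0> <2 1> <2 2>}
[PSO] allowed = {<0 0> <0 1> <0 2> <1 0> <1 1> <1 2> <2 0> <2 1> <2 2>}
target <0 0> ∈ {TSO,PSO}

SC:no TSO:yes PSO:yes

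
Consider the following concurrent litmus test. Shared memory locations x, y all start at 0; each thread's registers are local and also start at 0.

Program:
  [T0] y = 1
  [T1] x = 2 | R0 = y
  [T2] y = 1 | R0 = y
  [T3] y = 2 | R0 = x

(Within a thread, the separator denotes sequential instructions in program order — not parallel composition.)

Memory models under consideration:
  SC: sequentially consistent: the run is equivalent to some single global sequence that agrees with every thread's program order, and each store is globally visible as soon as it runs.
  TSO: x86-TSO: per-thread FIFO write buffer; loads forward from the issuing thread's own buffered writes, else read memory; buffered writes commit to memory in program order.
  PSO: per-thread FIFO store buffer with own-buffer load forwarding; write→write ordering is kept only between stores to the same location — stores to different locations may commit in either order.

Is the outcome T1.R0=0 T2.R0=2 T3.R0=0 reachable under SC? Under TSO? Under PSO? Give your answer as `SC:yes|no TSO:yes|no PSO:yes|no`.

outcome vector order: (T1.R0,T2.R0,T3.R0)
SC (10): 012 022 110 112 120 122 210 212 220 222
TSO (12): 010 012 020 022 110 112 120 122 210 212 220 222
PSO (12): 010 012 020 022 110 112 120 122 210 212 220 222
target 020 ∈ {TSO,PSO}

SC:no TSO:yes PSO:yes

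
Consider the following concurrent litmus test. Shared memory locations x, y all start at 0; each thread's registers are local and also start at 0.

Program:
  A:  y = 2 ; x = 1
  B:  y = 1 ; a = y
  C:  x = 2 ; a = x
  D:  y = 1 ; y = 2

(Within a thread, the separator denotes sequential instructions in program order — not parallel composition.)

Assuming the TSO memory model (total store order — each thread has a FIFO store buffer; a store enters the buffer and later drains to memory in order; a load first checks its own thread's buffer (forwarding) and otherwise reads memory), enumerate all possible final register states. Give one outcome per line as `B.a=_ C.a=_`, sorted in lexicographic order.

outcome vector order: (B.a,C.a)
|TSO outcomes| = 4

B.a=1 C.a=1
B.a=1 C.a=2
B.a=2 C.a=1
B.a=2 C.a=2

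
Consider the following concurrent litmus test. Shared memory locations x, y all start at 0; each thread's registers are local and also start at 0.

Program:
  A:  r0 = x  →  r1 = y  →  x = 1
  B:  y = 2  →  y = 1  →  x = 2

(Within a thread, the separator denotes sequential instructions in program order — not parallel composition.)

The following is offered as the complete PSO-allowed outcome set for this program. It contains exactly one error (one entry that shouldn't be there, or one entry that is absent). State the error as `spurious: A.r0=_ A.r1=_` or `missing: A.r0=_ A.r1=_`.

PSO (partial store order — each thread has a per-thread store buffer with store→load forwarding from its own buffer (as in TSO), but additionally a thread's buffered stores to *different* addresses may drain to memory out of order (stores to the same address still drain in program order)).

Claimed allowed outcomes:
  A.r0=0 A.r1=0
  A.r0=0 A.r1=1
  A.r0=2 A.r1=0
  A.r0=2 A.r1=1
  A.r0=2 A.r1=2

missing: A.r0=0 A.r1=2

outcome vector order: (A.r0,A.r1)
under PSO → 00; 01; 02; 20; 21; 22
PSO∖claimed = {02}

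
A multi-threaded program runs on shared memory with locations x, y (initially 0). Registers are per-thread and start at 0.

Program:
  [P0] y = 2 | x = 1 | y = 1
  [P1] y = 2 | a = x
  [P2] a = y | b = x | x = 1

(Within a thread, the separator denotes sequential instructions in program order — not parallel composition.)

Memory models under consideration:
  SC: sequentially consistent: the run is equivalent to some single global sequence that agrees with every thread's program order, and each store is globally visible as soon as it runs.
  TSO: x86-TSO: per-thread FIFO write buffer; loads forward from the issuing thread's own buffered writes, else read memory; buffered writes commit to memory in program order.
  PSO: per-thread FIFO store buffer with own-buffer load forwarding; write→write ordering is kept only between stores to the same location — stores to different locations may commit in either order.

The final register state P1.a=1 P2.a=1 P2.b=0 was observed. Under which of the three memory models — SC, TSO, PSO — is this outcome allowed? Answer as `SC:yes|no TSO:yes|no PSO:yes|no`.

SC:no TSO:no PSO:yes

outcome vector order: (P1.a,P2.a,P2.b)
under SC → 0/0/0; 0/0/1; 0/1/1; 0/2/0; 0/2/1; 1/0/0; 1/0/1; 1/1/1; 1/2/0; 1/2/1
under TSO → 0/0/0; 0/0/1; 0/1/1; 0/2/0; 0/2/1; 1/0/0; 1/0/1; 1/1/1; 1/2/0; 1/2/1
under PSO → 0/0/0; 0/0/1; 0/1/0; 0/1/1; 0/2/0; 0/2/1; 1/0/0; 1/0/1; 1/1/0; 1/1/1; 1/2/0; 1/2/1
target 1/1/0 ∈ {PSO}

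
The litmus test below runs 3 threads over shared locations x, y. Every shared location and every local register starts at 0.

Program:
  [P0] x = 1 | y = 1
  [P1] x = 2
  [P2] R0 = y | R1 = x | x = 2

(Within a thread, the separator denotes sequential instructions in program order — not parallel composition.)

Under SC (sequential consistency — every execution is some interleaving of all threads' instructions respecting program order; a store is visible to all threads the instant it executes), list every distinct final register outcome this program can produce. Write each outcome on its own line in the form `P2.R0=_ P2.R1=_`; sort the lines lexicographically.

P2.R0=0 P2.R1=0
P2.R0=0 P2.R1=1
P2.R0=0 P2.R1=2
P2.R0=1 P2.R1=1
P2.R0=1 P2.R1=2

outcome vector order: (P2.R0,P2.R1)
|SC outcomes| = 5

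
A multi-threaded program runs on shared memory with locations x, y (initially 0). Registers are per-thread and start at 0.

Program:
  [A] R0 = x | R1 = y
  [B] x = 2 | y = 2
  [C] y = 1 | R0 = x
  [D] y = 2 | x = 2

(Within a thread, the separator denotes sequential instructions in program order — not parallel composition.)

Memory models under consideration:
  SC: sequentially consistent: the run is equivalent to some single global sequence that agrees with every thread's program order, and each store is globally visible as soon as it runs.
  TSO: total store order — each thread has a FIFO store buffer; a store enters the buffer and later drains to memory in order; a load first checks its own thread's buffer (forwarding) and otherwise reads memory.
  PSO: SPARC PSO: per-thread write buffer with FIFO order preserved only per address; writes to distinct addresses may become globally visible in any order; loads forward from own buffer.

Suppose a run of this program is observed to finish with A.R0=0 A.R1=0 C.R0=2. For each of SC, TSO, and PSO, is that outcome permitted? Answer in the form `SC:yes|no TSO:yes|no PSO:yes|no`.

SC:yes TSO:yes PSO:yes

outcome vector order: (A.R0,A.R1,C.R0)
SC (11): <0 0 0>, <0 0 2>, <0 1 0>, <0 1 2>, <0 2 0>, <0 2 2>, <2 0 2>, <2 1 0>, <2 1 2>, <2 2 0>, <2 2 2>
TSO (12): <0 0 0>, <0 0 2>, <0 1 0>, <0 1 2>, <0 2 0>, <0 2 2>, <2 0 0>, <2 0 2>, <2 1 0>, <2 1 2>, <2 2 0>, <2 2 2>
PSO (12): <0 0 0>, <0 0 2>, <0 1 0>, <0 1 2>, <0 2 0>, <0 2 2>, <2 0 0>, <2 0 2>, <2 1 0>, <2 1 2>, <2 2 0>, <2 2 2>
target <0 0 2> ∈ {SC,TSO,PSO}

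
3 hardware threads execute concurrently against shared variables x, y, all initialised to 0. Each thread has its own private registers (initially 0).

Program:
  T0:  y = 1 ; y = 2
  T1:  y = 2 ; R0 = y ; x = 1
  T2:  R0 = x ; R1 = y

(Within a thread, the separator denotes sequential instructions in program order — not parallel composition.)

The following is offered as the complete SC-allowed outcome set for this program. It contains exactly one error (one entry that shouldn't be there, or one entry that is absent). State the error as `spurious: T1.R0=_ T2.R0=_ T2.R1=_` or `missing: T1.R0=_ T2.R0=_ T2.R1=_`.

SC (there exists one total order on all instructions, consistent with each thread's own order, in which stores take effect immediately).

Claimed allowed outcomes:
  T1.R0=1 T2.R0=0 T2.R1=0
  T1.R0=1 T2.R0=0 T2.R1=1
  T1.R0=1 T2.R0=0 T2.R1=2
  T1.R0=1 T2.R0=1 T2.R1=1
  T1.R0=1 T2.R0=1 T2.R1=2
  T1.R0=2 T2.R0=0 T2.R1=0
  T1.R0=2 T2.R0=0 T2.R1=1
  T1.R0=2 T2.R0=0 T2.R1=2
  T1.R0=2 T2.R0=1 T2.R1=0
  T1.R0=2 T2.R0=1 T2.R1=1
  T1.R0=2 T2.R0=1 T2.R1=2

outcome vector order: (T1.R0,T2.R0,T2.R1)
SC: 10 outcomes — {<1 0 0> <1 0 1> <1 0 2> <1 1 1> <1 1 2> <2 0 0> <2 0 1> <2 0 2> <2 1 1> <2 1 2>}
claimed∖SC = {<2 1 0>}

spurious: T1.R0=2 T2.R0=1 T2.R1=0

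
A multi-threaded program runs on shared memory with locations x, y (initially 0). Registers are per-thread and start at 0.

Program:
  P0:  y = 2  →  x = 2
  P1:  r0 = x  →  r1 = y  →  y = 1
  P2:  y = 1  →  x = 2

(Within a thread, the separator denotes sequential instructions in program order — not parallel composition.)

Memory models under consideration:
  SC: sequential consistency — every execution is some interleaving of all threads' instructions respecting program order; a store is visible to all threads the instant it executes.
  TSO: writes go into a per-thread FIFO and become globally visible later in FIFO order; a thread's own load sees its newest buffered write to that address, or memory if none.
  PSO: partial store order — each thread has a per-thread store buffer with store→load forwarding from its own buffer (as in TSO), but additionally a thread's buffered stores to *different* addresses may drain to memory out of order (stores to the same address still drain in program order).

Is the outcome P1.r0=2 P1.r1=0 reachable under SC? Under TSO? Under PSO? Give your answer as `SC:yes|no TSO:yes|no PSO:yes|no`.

outcome vector order: (P1.r0,P1.r1)
SC (5): 0/0 0/1 0/2 2/1 2/2
TSO (5): 0/0 0/1 0/2 2/1 2/2
PSO (6): 0/0 0/1 0/2 2/0 2/1 2/2
target 2/0 ∈ {PSO}

SC:no TSO:no PSO:yes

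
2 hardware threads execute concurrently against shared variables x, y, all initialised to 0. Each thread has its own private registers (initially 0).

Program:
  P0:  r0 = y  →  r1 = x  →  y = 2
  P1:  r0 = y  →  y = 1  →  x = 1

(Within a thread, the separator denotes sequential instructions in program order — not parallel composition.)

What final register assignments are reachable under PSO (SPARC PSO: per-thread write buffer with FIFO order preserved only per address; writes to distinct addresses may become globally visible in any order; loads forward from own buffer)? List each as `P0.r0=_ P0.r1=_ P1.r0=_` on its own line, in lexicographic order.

outcome vector order: (P0.r0,P0.r1,P1.r0)
|PSO outcomes| = 5

P0.r0=0 P0.r1=0 P1.r0=0
P0.r0=0 P0.r1=0 P1.r0=2
P0.r0=0 P0.r1=1 P1.r0=0
P0.r0=1 P0.r1=0 P1.r0=0
P0.r0=1 P0.r1=1 P1.r0=0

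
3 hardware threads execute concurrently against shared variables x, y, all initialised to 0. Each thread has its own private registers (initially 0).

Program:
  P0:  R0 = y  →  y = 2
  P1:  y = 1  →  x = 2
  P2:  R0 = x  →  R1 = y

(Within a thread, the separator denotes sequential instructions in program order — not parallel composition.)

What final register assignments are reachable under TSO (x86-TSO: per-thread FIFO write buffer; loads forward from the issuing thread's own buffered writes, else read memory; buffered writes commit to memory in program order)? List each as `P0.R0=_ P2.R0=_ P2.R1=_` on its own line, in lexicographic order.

outcome vector order: (P0.R0,P2.R0,P2.R1)
|TSO outcomes| = 10

P0.R0=0 P2.R0=0 P2.R1=0
P0.R0=0 P2.R0=0 P2.R1=1
P0.R0=0 P2.R0=0 P2.R1=2
P0.R0=0 P2.R0=2 P2.R1=1
P0.R0=0 P2.R0=2 P2.R1=2
P0.R0=1 P2.R0=0 P2.R1=0
P0.R0=1 P2.R0=0 P2.R1=1
P0.R0=1 P2.R0=0 P2.R1=2
P0.R0=1 P2.R0=2 P2.R1=1
P0.R0=1 P2.R0=2 P2.R1=2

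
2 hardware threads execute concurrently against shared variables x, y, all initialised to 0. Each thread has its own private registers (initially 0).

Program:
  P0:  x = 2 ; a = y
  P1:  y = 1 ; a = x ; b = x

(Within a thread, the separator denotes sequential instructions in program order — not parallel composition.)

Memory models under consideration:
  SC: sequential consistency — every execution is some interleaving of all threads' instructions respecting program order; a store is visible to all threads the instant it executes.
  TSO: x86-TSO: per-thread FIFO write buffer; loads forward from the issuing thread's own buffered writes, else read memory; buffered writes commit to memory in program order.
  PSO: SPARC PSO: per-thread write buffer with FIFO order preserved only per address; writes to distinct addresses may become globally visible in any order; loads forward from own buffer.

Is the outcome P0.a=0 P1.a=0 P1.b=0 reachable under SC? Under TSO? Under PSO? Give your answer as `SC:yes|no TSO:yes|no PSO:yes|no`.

SC:no TSO:yes PSO:yes

outcome vector order: (P0.a,P1.a,P1.b)
SC (4): <0 2 2>; <1 0 0>; <1 0 2>; <1 2 2>
TSO (6): <0 0 0>; <0 0 2>; <0 2 2>; <1 0 0>; <1 0 2>; <1 2 2>
PSO (6): <0 0 0>; <0 0 2>; <0 2 2>; <1 0 0>; <1 0 2>; <1 2 2>
target <0 0 0> ∈ {TSO,PSO}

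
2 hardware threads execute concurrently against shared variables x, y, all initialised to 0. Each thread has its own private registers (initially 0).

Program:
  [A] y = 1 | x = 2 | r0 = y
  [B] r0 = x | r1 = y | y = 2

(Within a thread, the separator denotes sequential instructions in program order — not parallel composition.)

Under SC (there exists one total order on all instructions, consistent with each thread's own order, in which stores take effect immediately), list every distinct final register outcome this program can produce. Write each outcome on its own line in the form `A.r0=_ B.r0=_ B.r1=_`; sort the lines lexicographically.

outcome vector order: (A.r0,B.r0,B.r1)
|SC outcomes| = 6

A.r0=1 B.r0=0 B.r1=0
A.r0=1 B.r0=0 B.r1=1
A.r0=1 B.r0=2 B.r1=1
A.r0=2 B.r0=0 B.r1=0
A.r0=2 B.r0=0 B.r1=1
A.r0=2 B.r0=2 B.r1=1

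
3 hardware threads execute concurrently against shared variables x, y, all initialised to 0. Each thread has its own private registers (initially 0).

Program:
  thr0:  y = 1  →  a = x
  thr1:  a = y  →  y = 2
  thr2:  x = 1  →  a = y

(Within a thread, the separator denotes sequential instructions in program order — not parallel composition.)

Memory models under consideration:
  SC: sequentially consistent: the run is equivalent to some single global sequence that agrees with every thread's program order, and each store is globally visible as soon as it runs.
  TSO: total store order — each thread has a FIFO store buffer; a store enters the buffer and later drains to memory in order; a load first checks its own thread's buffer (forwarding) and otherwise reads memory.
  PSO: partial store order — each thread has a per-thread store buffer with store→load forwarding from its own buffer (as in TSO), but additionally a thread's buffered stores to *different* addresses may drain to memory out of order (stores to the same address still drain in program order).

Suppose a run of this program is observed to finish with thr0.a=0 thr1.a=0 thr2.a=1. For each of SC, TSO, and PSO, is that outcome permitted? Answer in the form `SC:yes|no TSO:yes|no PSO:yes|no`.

SC:yes TSO:yes PSO:yes

outcome vector order: (thr0.a,thr1.a,thr2.a)
SC (10): 0/0/1, 0/0/2, 0/1/1, 0/1/2, 1/0/0, 1/0/1, 1/0/2, 1/1/0, 1/1/1, 1/1/2
TSO (12): 0/0/0, 0/0/1, 0/0/2, 0/1/0, 0/1/1, 0/1/2, 1/0/0, 1/0/1, 1/0/2, 1/1/0, 1/1/1, 1/1/2
PSO (12): 0/0/0, 0/0/1, 0/0/2, 0/1/0, 0/1/1, 0/1/2, 1/0/0, 1/0/1, 1/0/2, 1/1/0, 1/1/1, 1/1/2
target 0/0/1 ∈ {SC,TSO,PSO}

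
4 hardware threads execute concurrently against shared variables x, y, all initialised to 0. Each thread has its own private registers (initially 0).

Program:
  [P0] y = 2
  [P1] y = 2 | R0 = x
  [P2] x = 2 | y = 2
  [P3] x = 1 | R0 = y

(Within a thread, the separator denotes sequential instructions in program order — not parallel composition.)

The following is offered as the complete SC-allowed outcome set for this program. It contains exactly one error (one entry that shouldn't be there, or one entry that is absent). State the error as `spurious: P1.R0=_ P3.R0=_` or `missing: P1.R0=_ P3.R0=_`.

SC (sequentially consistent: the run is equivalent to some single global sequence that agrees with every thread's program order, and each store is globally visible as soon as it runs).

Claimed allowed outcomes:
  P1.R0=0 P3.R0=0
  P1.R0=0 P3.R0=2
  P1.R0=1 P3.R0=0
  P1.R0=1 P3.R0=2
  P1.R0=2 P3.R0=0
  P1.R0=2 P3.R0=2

outcome vector order: (P1.R0,P3.R0)
SC: 5 outcomes — {(0,2) (1,0) (1,2) (2,0) (2,2)}
claimed∖SC = {(0,0)}

spurious: P1.R0=0 P3.R0=0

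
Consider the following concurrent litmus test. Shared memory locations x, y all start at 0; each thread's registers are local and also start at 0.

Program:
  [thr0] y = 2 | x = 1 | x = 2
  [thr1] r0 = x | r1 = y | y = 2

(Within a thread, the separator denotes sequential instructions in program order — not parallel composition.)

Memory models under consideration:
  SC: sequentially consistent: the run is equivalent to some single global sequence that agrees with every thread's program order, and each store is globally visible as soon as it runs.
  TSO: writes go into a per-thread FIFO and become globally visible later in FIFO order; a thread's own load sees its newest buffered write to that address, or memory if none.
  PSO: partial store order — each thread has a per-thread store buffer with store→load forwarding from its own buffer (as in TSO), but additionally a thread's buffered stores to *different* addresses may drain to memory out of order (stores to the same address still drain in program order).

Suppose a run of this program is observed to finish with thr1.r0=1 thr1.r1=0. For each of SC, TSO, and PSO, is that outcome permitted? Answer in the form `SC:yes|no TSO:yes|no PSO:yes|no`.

outcome vector order: (thr1.r0,thr1.r1)
[SC] allowed = {0/0, 0/2, 1/2, 2/2}
[TSO] allowed = {0/0, 0/2, 1/2, 2/2}
[PSO] allowed = {0/0, 0/2, 1/0, 1/2, 2/0, 2/2}
target 1/0 ∈ {PSO}

SC:no TSO:no PSO:yes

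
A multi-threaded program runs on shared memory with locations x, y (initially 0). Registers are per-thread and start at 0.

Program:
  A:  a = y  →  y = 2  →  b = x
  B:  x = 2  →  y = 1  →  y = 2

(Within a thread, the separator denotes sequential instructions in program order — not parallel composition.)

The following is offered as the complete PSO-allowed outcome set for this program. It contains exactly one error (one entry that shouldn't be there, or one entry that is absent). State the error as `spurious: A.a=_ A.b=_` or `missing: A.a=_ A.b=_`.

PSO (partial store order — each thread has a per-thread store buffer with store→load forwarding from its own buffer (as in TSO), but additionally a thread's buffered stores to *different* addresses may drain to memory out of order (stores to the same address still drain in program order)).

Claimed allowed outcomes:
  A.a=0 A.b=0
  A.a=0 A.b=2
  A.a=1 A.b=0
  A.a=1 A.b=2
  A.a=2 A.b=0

outcome vector order: (A.a,A.b)
under PSO → 0/0; 0/2; 1/0; 1/2; 2/0; 2/2
PSO∖claimed = {2/2}

missing: A.a=2 A.b=2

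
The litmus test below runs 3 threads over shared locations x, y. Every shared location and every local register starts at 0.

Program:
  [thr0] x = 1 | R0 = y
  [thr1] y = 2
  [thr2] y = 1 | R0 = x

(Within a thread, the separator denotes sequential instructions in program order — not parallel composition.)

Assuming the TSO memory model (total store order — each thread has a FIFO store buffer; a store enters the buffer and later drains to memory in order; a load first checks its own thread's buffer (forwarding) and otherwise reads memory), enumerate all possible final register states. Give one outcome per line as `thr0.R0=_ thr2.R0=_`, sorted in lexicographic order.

outcome vector order: (thr0.R0,thr2.R0)
|TSO outcomes| = 6

thr0.R0=0 thr2.R0=0
thr0.R0=0 thr2.R0=1
thr0.R0=1 thr2.R0=0
thr0.R0=1 thr2.R0=1
thr0.R0=2 thr2.R0=0
thr0.R0=2 thr2.R0=1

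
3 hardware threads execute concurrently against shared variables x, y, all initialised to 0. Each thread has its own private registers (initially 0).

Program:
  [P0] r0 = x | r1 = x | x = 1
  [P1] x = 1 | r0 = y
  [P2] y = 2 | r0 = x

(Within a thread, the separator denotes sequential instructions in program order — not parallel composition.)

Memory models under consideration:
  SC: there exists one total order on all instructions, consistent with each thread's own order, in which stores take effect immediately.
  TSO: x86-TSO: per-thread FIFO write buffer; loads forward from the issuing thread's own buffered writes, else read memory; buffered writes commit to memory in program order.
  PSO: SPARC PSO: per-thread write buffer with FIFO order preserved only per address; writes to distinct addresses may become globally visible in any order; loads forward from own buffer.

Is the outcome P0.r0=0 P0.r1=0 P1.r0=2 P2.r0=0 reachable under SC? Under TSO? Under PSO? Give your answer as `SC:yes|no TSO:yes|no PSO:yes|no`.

SC:yes TSO:yes PSO:yes

outcome vector order: (P0.r0,P0.r1,P1.r0,P2.r0)
SC: 9 outcomes — {(0,0,0,1) (0,0,2,0) (0,0,2,1) (0,1,0,1) (0,1,2,0) (0,1,2,1) (1,1,0,1) (1,1,2,0) (1,1,2,1)}
TSO: 12 outcomes — {(0,0,0,0) (0,0,0,1) (0,0,2,0) (0,0,2,1) (0,1,0,0) (0,1,0,1) (0,1,2,0) (0,1,2,1) (1,1,0,0) (1,1,0,1) (1,1,2,0) (1,1,2,1)}
PSO: 12 outcomes — {(0,0,0,0) (0,0,0,1) (0,0,2,0) (0,0,2,1) (0,1,0,0) (0,1,0,1) (0,1,2,0) (0,1,2,1) (1,1,0,0) (1,1,0,1) (1,1,2,0) (1,1,2,1)}
target (0,0,2,0) ∈ {SC,TSO,PSO}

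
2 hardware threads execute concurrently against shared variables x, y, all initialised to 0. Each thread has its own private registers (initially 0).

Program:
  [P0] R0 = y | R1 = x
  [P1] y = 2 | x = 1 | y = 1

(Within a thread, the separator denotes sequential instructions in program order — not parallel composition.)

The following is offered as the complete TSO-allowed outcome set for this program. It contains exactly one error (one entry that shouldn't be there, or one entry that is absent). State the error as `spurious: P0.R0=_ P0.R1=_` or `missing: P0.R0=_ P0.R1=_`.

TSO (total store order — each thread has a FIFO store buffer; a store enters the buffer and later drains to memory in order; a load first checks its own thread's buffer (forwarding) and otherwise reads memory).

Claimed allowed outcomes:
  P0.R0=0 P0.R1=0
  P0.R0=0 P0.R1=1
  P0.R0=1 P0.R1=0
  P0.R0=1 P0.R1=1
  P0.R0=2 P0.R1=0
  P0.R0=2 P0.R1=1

spurious: P0.R0=1 P0.R1=0

outcome vector order: (P0.R0,P0.R1)
TSO (5): 00, 01, 11, 20, 21
claimed∖TSO = {10}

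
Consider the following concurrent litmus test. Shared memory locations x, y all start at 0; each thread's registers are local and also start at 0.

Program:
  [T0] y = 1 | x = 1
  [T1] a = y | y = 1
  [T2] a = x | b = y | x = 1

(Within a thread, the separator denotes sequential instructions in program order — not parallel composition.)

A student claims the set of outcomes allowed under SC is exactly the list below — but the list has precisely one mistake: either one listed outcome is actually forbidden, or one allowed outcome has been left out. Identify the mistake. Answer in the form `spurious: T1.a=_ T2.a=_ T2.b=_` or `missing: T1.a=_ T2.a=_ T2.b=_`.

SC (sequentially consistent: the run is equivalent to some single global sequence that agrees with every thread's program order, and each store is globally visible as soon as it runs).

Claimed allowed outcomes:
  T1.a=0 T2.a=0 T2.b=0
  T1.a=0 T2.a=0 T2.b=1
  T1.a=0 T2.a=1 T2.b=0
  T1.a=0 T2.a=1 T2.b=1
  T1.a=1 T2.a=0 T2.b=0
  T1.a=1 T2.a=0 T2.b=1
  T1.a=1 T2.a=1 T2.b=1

outcome vector order: (T1.a,T2.a,T2.b)
SC: 6 outcomes — {<0 0 0>, <0 0 1>, <0 1 1>, <1 0 0>, <1 0 1>, <1 1 1>}
claimed∖SC = {<0 1 0>}

spurious: T1.a=0 T2.a=1 T2.b=0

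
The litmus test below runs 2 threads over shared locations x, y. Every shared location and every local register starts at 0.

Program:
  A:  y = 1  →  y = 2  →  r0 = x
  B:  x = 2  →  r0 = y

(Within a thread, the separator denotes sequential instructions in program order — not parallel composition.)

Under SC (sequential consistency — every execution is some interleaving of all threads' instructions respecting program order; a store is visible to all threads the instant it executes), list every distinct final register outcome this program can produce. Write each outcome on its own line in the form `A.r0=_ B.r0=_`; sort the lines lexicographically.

A.r0=0 B.r0=2
A.r0=2 B.r0=0
A.r0=2 B.r0=1
A.r0=2 B.r0=2

outcome vector order: (A.r0,B.r0)
|SC outcomes| = 4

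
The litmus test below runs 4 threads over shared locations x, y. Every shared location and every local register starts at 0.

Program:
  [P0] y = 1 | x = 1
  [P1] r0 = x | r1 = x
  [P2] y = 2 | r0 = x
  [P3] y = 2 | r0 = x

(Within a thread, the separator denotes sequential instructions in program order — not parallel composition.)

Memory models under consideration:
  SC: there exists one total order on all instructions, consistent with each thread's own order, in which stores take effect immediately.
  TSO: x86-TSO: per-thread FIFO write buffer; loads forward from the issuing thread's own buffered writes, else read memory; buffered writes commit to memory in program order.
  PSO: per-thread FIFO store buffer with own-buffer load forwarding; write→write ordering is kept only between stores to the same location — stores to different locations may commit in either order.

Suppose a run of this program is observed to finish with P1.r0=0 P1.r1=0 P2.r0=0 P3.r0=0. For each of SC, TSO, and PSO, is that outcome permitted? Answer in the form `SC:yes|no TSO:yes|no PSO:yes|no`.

SC:yes TSO:yes PSO:yes

outcome vector order: (P1.r0,P1.r1,P2.r0,P3.r0)
under SC → (0,0,0,0), (0,0,0,1), (0,0,1,0), (0,0,1,1), (0,1,0,0), (0,1,0,1), (0,1,1,0), (0,1,1,1), (1,1,0,0), (1,1,0,1), (1,1,1,0), (1,1,1,1)
under TSO → (0,0,0,0), (0,0,0,1), (0,0,1,0), (0,0,1,1), (0,1,0,0), (0,1,0,1), (0,1,1,0), (0,1,1,1), (1,1,0,0), (1,1,0,1), (1,1,1,0), (1,1,1,1)
under PSO → (0,0,0,0), (0,0,0,1), (0,0,1,0), (0,0,1,1), (0,1,0,0), (0,1,0,1), (0,1,1,0), (0,1,1,1), (1,1,0,0), (1,1,0,1), (1,1,1,0), (1,1,1,1)
target (0,0,0,0) ∈ {SC,TSO,PSO}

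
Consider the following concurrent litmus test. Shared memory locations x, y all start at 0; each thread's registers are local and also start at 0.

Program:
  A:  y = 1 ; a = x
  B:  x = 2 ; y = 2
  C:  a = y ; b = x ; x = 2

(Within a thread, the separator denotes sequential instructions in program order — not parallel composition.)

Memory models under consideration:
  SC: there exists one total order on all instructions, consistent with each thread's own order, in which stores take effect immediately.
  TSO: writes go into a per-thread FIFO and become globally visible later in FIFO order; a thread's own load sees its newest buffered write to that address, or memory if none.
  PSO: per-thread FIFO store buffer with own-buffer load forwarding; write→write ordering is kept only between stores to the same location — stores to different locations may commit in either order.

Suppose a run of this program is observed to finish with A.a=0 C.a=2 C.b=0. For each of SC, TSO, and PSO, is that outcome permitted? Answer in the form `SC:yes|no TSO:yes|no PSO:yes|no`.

outcome vector order: (A.a,C.a,C.b)
[SC] allowed = {0/0/0, 0/0/2, 0/1/0, 0/1/2, 0/2/2, 2/0/0, 2/0/2, 2/1/0, 2/1/2, 2/2/2}
[TSO] allowed = {0/0/0, 0/0/2, 0/1/0, 0/1/2, 0/2/2, 2/0/0, 2/0/2, 2/1/0, 2/1/2, 2/2/2}
[PSO] allowed = {0/0/0, 0/0/2, 0/1/0, 0/1/2, 0/2/0, 0/2/2, 2/0/0, 2/0/2, 2/1/0, 2/1/2, 2/2/0, 2/2/2}
target 0/2/0 ∈ {PSO}

SC:no TSO:no PSO:yes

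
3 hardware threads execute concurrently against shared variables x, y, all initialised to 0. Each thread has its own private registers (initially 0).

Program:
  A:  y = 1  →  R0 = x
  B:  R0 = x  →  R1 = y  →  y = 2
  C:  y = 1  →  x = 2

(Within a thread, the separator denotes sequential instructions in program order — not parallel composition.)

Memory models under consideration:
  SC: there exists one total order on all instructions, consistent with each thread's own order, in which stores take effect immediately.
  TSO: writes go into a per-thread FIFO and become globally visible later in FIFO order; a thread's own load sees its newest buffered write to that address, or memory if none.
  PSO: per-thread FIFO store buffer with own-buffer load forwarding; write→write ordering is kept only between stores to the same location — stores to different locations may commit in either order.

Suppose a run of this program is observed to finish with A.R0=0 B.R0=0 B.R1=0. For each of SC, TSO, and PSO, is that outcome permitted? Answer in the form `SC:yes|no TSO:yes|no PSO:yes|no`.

outcome vector order: (A.R0,B.R0,B.R1)
[SC] allowed = {000 001 021 200 201 221}
[TSO] allowed = {000 001 021 200 201 221}
[PSO] allowed = {000 001 020 021 200 201 220 221}
target 000 ∈ {SC,TSO,PSO}

SC:yes TSO:yes PSO:yes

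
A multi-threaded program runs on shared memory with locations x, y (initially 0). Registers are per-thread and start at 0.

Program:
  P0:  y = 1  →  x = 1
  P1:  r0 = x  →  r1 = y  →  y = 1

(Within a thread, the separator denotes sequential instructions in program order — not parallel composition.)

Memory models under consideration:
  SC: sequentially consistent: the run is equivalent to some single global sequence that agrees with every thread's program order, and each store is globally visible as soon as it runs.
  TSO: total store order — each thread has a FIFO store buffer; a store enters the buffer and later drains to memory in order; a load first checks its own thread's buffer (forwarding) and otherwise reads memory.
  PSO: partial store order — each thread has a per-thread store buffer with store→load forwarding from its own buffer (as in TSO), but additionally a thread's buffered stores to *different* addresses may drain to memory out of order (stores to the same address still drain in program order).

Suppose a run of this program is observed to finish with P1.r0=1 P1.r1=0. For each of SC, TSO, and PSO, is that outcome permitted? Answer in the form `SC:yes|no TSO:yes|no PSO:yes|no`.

SC:no TSO:no PSO:yes

outcome vector order: (P1.r0,P1.r1)
under SC → 0/0 0/1 1/1
under TSO → 0/0 0/1 1/1
under PSO → 0/0 0/1 1/0 1/1
target 1/0 ∈ {PSO}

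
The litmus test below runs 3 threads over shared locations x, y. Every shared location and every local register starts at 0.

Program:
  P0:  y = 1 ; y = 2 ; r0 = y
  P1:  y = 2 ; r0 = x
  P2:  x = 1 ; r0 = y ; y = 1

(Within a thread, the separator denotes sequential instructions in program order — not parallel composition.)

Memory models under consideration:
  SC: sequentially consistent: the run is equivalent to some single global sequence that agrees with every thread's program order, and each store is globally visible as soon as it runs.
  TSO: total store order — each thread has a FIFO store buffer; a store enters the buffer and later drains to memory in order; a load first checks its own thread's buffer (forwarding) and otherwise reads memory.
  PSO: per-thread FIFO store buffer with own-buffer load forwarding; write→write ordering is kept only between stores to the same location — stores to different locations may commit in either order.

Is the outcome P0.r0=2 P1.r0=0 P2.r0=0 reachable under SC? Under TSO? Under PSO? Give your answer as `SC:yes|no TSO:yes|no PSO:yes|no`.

outcome vector order: (P0.r0,P1.r0,P2.r0)
SC (10): 1/0/1 1/0/2 1/1/0 1/1/1 1/1/2 2/0/1 2/0/2 2/1/0 2/1/1 2/1/2
TSO (12): 1/0/0 1/0/1 1/0/2 1/1/0 1/1/1 1/1/2 2/0/0 2/0/1 2/0/2 2/1/0 2/1/1 2/1/2
PSO (12): 1/0/0 1/0/1 1/0/2 1/1/0 1/1/1 1/1/2 2/0/0 2/0/1 2/0/2 2/1/0 2/1/1 2/1/2
target 2/0/0 ∈ {TSO,PSO}

SC:no TSO:yes PSO:yes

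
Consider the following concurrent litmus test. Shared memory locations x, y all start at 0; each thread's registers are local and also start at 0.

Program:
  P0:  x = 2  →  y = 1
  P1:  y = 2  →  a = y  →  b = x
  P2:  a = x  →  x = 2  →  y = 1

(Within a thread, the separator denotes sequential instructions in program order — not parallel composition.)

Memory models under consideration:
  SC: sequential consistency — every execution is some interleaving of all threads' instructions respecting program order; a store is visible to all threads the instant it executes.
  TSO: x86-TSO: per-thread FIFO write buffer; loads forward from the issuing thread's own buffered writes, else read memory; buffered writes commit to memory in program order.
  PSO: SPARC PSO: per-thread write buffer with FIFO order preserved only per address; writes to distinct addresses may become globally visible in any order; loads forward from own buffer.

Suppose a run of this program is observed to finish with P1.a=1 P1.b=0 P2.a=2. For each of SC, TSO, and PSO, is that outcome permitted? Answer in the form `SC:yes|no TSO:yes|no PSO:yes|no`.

SC:no TSO:no PSO:yes

outcome vector order: (P1.a,P1.b,P2.a)
SC: 6 outcomes — {<1 2 0>; <1 2 2>; <2 0 0>; <2 0 2>; <2 2 0>; <2 2 2>}
TSO: 6 outcomes — {<1 2 0>; <1 2 2>; <2 0 0>; <2 0 2>; <2 2 0>; <2 2 2>}
PSO: 8 outcomes — {<1 0 0>; <1 0 2>; <1 2 0>; <1 2 2>; <2 0 0>; <2 0 2>; <2 2 0>; <2 2 2>}
target <1 0 2> ∈ {PSO}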